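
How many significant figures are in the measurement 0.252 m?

0.252: leading zeros are not significant.

3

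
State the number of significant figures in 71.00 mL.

4

71.00: trailing zeros after a decimal point are significant.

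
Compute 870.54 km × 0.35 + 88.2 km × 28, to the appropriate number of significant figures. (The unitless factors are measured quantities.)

870.54 × 0.35 = 304.689 → 3.0 × 10^2 km (2 s.f., last digit at the 10^1 place).
88.2 × 28 = 2469.6 → 2.5 × 10^3 km (2 s.f., last digit at the 10^2 place).
Sum: 2774.289 km; keep the coarser place, 10^2.
Result: 2.8 × 10^3 km.

2.8 × 10^3 km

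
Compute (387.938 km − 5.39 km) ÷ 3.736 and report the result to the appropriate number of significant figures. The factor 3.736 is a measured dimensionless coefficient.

387.938 km − 5.39 km = 382.548 km; the difference is limited to 2 decimal places (5 s.f.).
Carrying full precision, 382.548 ÷ 3.736 = 102.395074946… km; 3.736 has 4 s.f., so the result keeps min(5, 4) = 4 s.f.
Rounded to 4 significant figures: 1.024 × 10^2 km.

1.024 × 10^2 km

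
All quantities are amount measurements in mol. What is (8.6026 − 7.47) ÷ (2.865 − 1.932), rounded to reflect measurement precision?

1.21

8.6026 − 7.47 = 1.1326, limited to 2 d.p. → 3 s.f.; 2.865 − 1.932 = 0.933, limited to 3 d.p. → 3 s.f.
Carrying full precision, 1.1326 ÷ 0.933 = 1.2139335477…; keep min(3, 3) = 3 s.f.
Rounded to 3 significant figures: 1.21.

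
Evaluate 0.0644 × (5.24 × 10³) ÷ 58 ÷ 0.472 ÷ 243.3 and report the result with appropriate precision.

0.0644 × (5.24 × 10³) ÷ 58 ÷ 0.472 ÷ 243.3 = 0.0506646507464…
Multiplication/division keeps the fewest significant figures: 0.0644 → 3 s.f., 5.24 × 10³ → 3 s.f., 58 → 2 s.f., 0.472 → 3 s.f., 243.3 → 4 s.f.; limit is 2.
Rounded to 2 significant figures: 0.051.

0.051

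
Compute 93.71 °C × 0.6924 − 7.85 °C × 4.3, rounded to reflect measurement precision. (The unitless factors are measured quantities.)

93.71 × 0.6924 = 64.884804 → 64.88 °C (4 s.f., last digit at the 10^-2 place).
7.85 × 4.3 = 33.755 → 34 °C (2 s.f., last digit at the 10^0 place).
Difference: 31.129804 °C; keep the coarser place, 10^0.
Result: 31 °C.

31 °C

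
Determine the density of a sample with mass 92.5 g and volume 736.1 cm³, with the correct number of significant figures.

0.126 g/cm³

density = 92.5 g ÷ 736.1 cm³ = 0.125662274148… g/cm³.
92.5 has 3 significant figures; 736.1 has 4.
Division/multiplication keeps the fewest: 3 significant figures.
Rounded: 0.126 g/cm³.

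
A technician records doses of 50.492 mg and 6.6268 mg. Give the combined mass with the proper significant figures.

57.119 mg

50.492 mg + 6.6268 mg = 57.1188 mg.
Addition/subtraction keeps the fewest decimal places: 50.492 → 3 decimal places, 6.6268 → 4 decimal places; limit is 3.
Rounded to 3 decimal places: 57.119 mg.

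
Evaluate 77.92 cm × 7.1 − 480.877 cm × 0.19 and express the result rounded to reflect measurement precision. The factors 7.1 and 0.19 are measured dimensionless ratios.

77.92 × 7.1 = 553.232 → 5.5 × 10^2 cm (2 s.f., last digit at the 10^1 place).
480.877 × 0.19 = 91.36663 → 91 cm (2 s.f., last digit at the 10^0 place).
Difference: 461.86537 cm; keep the coarser place, 10^1.
Result: 4.6 × 10^2 cm.

4.6 × 10^2 cm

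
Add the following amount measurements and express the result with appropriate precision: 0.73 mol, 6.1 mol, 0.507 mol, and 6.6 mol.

13.9 mol

0.73 mol + 6.1 mol + 0.507 mol + 6.6 mol = 13.937 mol.
Addition/subtraction keeps the fewest decimal places: 0.73 → 2 decimal places, 6.1 → 1 decimal place, 0.507 → 3 decimal places, 6.6 → 1 decimal place; limit is 1.
Rounded to 1 decimal place: 13.9 mol.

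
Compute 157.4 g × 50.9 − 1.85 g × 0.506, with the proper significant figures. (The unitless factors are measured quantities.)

8.01 × 10^3 g

157.4 × 50.9 = 8011.66 → 8.01 × 10^3 g (3 s.f., last digit at the 10^1 place).
1.85 × 0.506 = 0.9361 → 9.36 × 10^-1 g (3 s.f., last digit at the 10^-3 place).
Difference: 8010.7239 g; keep the coarser place, 10^1.
Result: 8.01 × 10^3 g.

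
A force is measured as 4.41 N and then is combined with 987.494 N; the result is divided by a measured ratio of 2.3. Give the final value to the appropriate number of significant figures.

4.41 N + 987.494 N = 991.904 N; the sum is limited to 2 decimal places (5 s.f.).
Carrying full precision, 991.904 ÷ 2.3 = 431.262608696… N; 2.3 has 2 s.f., so the result keeps min(5, 2) = 2 s.f.
Rounded to 2 significant figures: 4.3 × 10² N.

4.3 × 10² N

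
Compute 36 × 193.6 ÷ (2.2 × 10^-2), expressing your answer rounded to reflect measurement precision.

3.2 × 10^5

36 × 193.6 ÷ (2.2 × 10^-2) = 316800
Multiplication/division keeps the fewest significant figures: 36 → 2 s.f., 193.6 → 4 s.f., 2.2 × 10^-2 → 2 s.f.; limit is 2.
Rounded to 2 significant figures: 3.2 × 10^5.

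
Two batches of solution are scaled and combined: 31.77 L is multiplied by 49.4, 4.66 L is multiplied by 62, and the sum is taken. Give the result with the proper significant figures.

1.86 × 10³ L

31.77 × 49.4 = 1569.438 → 1.57 × 10³ L (3 s.f., last digit at the 10^1 place).
4.66 × 62 = 288.92 → 2.9 × 10² L (2 s.f., last digit at the 10^1 place).
Sum: 1858.358 L; keep the coarser place, 10^1.
Result: 1.86 × 10³ L.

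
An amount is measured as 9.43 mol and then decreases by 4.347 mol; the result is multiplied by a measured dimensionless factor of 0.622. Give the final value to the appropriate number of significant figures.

3.16 mol

9.43 mol − 4.347 mol = 5.083 mol; the difference is limited to 2 decimal places (3 s.f.).
Carrying full precision, 5.083 × 0.622 = 3.161626 mol; 0.622 has 3 s.f., so the result keeps min(3, 3) = 3 s.f.
Rounded to 3 significant figures: 3.16 mol.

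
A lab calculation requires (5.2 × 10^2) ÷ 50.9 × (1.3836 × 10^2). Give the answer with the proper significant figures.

1.4 × 10^3

(5.2 × 10^2) ÷ 50.9 × (1.3836 × 10^2) = 1413.50098232…
Multiplication/division keeps the fewest significant figures: 5.2 × 10^2 → 2 s.f., 50.9 → 3 s.f., 1.3836 × 10^2 → 5 s.f.; limit is 2.
Rounded to 2 significant figures: 1.4 × 10^3.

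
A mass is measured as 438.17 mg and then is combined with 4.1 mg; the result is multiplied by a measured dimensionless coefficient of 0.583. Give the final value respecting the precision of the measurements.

258 mg

438.17 mg + 4.1 mg = 442.27 mg; the sum is limited to 1 decimal place (4 s.f.).
Carrying full precision, 442.27 × 0.583 = 257.84341 mg; 0.583 has 3 s.f., so the result keeps min(4, 3) = 3 s.f.
Rounded to 3 significant figures: 258 mg.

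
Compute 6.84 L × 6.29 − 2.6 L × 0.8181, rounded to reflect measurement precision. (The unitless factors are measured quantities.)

40.9 L

6.84 × 6.29 = 43.0236 → 43.0 L (3 s.f., last digit at the 10^-1 place).
2.6 × 0.8181 = 2.12706 → 2.1 L (2 s.f., last digit at the 10^-1 place).
Difference: 40.89654 L; keep the coarser place, 10^-1.
Result: 40.9 L.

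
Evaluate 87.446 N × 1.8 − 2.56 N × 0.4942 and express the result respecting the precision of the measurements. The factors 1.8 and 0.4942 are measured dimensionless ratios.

1.6 × 10² N

87.446 × 1.8 = 157.4028 → 1.6 × 10² N (2 s.f., last digit at the 10^1 place).
2.56 × 0.4942 = 1.265152 → 1.27 N (3 s.f., last digit at the 10^-2 place).
Difference: 156.137648 N; keep the coarser place, 10^1.
Result: 1.6 × 10² N.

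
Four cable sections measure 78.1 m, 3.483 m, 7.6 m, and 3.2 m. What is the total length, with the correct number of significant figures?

78.1 m + 3.483 m + 7.6 m + 3.2 m = 92.383 m.
Addition/subtraction keeps the fewest decimal places: 78.1 → 1 decimal place, 3.483 → 3 decimal places, 7.6 → 1 decimal place, 3.2 → 1 decimal place; limit is 1.
Rounded to 1 decimal place: 92.4 m.

92.4 m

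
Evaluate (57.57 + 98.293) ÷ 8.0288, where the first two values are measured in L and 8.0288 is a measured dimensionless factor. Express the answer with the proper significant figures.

57.57 L + 98.293 L = 155.863 L; the sum is limited to 2 decimal places (5 s.f.).
Carrying full precision, 155.863 ÷ 8.0288 = 19.4129882423… L; 8.0288 has 5 s.f., so the result keeps min(5, 5) = 5 s.f.
Rounded to 5 significant figures: 19.413 L.

19.413 L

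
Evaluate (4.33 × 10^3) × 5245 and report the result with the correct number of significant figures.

2.27 × 10^7

(4.33 × 10^3) × 5245 = 22710850
Multiplication/division keeps the fewest significant figures: 4.33 × 10^3 → 3 s.f., 5245 → 4 s.f.; limit is 3.
Rounded to 3 significant figures: 2.27 × 10^7.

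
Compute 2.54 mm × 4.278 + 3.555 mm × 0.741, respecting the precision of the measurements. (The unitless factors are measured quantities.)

13.5 mm

2.54 × 4.278 = 10.86612 → 10.9 mm (3 s.f., last digit at the 10^-1 place).
3.555 × 0.741 = 2.634255 → 2.63 mm (3 s.f., last digit at the 10^-2 place).
Sum: 13.500375 mm; keep the coarser place, 10^-1.
Result: 13.5 mm.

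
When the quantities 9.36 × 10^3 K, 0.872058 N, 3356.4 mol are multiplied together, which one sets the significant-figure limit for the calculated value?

9.36 × 10^3 K

9.36 × 10^3 K → 3 s.f.; 0.872058 N → 6 s.f.; 3356.4 mol → 5 s.f.
The fewest is 3 significant figures, from 9.36 × 10^3 K.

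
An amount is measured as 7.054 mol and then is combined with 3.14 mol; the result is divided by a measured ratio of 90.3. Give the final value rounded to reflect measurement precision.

7.054 mol + 3.14 mol = 10.194 mol; the sum is limited to 2 decimal places (4 s.f.).
Carrying full precision, 10.194 ÷ 90.3 = 0.112890365449… mol; 90.3 has 3 s.f., so the result keeps min(4, 3) = 3 s.f.
Rounded to 3 significant figures: 0.113 mol.

0.113 mol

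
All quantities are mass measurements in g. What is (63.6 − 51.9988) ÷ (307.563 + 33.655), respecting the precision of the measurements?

63.6 − 51.9988 = 11.6012, limited to 1 d.p. → 3 s.f.; 307.563 + 33.655 = 341.218, limited to 3 d.p. → 6 s.f.
Carrying full precision, 11.6012 ÷ 341.218 = 0.0339993786963…; keep min(3, 6) = 3 s.f.
Rounded to 3 significant figures: 0.0340.

0.0340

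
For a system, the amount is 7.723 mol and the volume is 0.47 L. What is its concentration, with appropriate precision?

16 mol/L

concentration = 7.723 mol ÷ 0.47 L = 16.4319148936… mol/L.
7.723 has 4 significant figures; 0.47 has 2.
Division/multiplication keeps the fewest: 2 significant figures.
Rounded: 16 mol/L.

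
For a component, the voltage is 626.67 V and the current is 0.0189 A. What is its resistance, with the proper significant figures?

resistance = 626.67 V ÷ 0.0189 A = 33157.1428571… Ω.
626.67 has 5 significant figures; 0.0189 has 3.
Division/multiplication keeps the fewest: 3 significant figures.
Rounded: 3.32 × 10^4 Ω.

3.32 × 10^4 Ω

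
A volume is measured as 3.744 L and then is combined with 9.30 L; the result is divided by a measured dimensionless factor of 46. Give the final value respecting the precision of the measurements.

0.28 L

3.744 L + 9.30 L = 13.044 L; the sum is limited to 2 decimal places (4 s.f.).
Carrying full precision, 13.044 ÷ 46 = 0.283565217391… L; 46 has 2 s.f., so the result keeps min(4, 2) = 2 s.f.
Rounded to 2 significant figures: 0.28 L.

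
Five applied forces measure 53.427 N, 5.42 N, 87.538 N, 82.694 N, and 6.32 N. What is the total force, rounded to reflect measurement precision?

53.427 N + 5.42 N + 87.538 N + 82.694 N + 6.32 N = 235.399 N.
Addition/subtraction keeps the fewest decimal places: 53.427 → 3 decimal places, 5.42 → 2 decimal places, 87.538 → 3 decimal places, 82.694 → 3 decimal places, 6.32 → 2 decimal places; limit is 2.
Rounded to 2 decimal places: 235.40 N.

235.40 N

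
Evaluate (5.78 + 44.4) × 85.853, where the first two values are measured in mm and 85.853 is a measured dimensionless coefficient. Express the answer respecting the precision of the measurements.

4.31 × 10^3 mm

5.78 mm + 44.4 mm = 50.18 mm; the sum is limited to 1 decimal place (3 s.f.).
Carrying full precision, 50.18 × 85.853 = 4308.10354 mm; 85.853 has 5 s.f., so the result keeps min(3, 5) = 3 s.f.
Rounded to 3 significant figures: 4.31 × 10^3 mm.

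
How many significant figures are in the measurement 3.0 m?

2

3.0: trailing zeros after a decimal point are significant.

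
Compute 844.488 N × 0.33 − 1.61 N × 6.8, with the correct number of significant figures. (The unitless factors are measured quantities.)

2.7 × 10² N

844.488 × 0.33 = 278.68104 → 2.8 × 10² N (2 s.f., last digit at the 10^1 place).
1.61 × 6.8 = 10.948 → 11 N (2 s.f., last digit at the 10^0 place).
Difference: 267.73304 N; keep the coarser place, 10^1.
Result: 2.7 × 10² N.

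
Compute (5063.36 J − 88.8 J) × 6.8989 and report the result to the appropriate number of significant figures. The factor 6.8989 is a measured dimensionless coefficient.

3.4319 × 10⁴ J

5063.36 J − 88.8 J = 4974.56 J; the difference is limited to 1 decimal place (5 s.f.).
Carrying full precision, 4974.56 × 6.8989 = 34318.991984 J; 6.8989 has 5 s.f., so the result keeps min(5, 5) = 5 s.f.
Rounded to 5 significant figures: 3.4319 × 10⁴ J.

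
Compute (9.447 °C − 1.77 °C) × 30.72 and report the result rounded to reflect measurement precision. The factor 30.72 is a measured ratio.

236 °C

9.447 °C − 1.77 °C = 7.677 °C; the difference is limited to 2 decimal places (3 s.f.).
Carrying full precision, 7.677 × 30.72 = 235.83744 °C; 30.72 has 4 s.f., so the result keeps min(3, 4) = 3 s.f.
Rounded to 3 significant figures: 236 °C.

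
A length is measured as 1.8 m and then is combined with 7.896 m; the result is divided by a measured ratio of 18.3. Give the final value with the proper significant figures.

0.53 m

1.8 m + 7.896 m = 9.696 m; the sum is limited to 1 decimal place (2 s.f.).
Carrying full precision, 9.696 ÷ 18.3 = 0.529836065574… m; 18.3 has 3 s.f., so the result keeps min(2, 3) = 2 s.f.
Rounded to 2 significant figures: 0.53 m.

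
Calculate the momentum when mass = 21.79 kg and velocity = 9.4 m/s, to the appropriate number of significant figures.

momentum = 21.79 kg × 9.4 m/s = 204.826 kg·m/s.
21.79 has 4 significant figures; 9.4 has 2.
Division/multiplication keeps the fewest: 2 significant figures.
Rounded: 2.0 × 10^2 kg·m/s.

2.0 × 10^2 kg·m/s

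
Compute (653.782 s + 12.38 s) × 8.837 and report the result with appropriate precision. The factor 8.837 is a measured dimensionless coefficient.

5887 s

653.782 s + 12.38 s = 666.162 s; the sum is limited to 2 decimal places (5 s.f.).
Carrying full precision, 666.162 × 8.837 = 5886.873594 s; 8.837 has 4 s.f., so the result keeps min(5, 4) = 4 s.f.
Rounded to 4 significant figures: 5887 s.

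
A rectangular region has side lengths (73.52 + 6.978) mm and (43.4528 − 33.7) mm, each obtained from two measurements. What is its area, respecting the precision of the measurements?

73.52 + 6.978 = 80.498, limited to 2 d.p. → 4 s.f.; 43.4528 − 33.7 = 9.7528, limited to 1 d.p. → 2 s.f.
Carrying full precision, 80.498 × 9.7528 = 785.0808944; keep min(4, 2) = 2 s.f.
Rounded to 2 significant figures: 7.9 × 10² mm².

7.9 × 10² mm²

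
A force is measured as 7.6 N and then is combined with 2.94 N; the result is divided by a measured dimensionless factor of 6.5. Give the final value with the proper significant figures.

1.6 N

7.6 N + 2.94 N = 10.54 N; the sum is limited to 1 decimal place (3 s.f.).
Carrying full precision, 10.54 ÷ 6.5 = 1.62153846154… N; 6.5 has 2 s.f., so the result keeps min(3, 2) = 2 s.f.
Rounded to 2 significant figures: 1.6 N.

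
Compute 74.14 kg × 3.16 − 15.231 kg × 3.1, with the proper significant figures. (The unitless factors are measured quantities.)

74.14 × 3.16 = 234.2824 → 234 kg (3 s.f., last digit at the 10^0 place).
15.231 × 3.1 = 47.2161 → 47 kg (2 s.f., last digit at the 10^0 place).
Difference: 187.0663 kg; keep the coarser place, 10^0.
Result: 187 kg.

187 kg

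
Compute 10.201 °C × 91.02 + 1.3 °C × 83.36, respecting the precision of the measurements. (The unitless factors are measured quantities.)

10.201 × 91.02 = 928.49502 → 9.285 × 10^2 °C (4 s.f., last digit at the 10^-1 place).
1.3 × 83.36 = 108.368 → 1.1 × 10^2 °C (2 s.f., last digit at the 10^1 place).
Sum: 1036.86302 °C; keep the coarser place, 10^1.
Result: 1.04 × 10^3 °C.

1.04 × 10^3 °C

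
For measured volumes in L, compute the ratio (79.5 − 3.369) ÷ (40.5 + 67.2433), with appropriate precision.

79.5 − 3.369 = 76.131, limited to 1 d.p. → 3 s.f.; 40.5 + 67.2433 = 107.7433, limited to 1 d.p. → 4 s.f.
Carrying full precision, 76.131 ÷ 107.7433 = 0.706596141013…; keep min(3, 4) = 3 s.f.
Rounded to 3 significant figures: 0.707.

0.707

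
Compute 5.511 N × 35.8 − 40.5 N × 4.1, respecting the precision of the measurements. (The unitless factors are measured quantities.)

5.511 × 35.8 = 197.2938 → 197 N (3 s.f., last digit at the 10^0 place).
40.5 × 4.1 = 166.05 → 1.7 × 10^2 N (2 s.f., last digit at the 10^1 place).
Difference: 31.2438 N; keep the coarser place, 10^1.
Result: 3 × 10^1 N.

3 × 10^1 N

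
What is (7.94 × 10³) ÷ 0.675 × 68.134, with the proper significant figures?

8.01 × 10⁵

(7.94 × 10³) ÷ 0.675 × 68.134 = 801457.718519…
Multiplication/division keeps the fewest significant figures: 7.94 × 10³ → 3 s.f., 0.675 → 3 s.f., 68.134 → 5 s.f.; limit is 3.
Rounded to 3 significant figures: 8.01 × 10⁵.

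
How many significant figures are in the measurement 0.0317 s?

0.0317: leading zeros are not significant.

3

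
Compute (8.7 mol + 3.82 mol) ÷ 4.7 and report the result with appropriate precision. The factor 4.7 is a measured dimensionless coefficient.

8.7 mol + 3.82 mol = 12.52 mol; the sum is limited to 1 decimal place (3 s.f.).
Carrying full precision, 12.52 ÷ 4.7 = 2.66382978723… mol; 4.7 has 2 s.f., so the result keeps min(3, 2) = 2 s.f.
Rounded to 2 significant figures: 2.7 mol.

2.7 mol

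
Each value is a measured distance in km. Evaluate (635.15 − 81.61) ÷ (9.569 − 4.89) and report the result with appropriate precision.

635.15 − 81.61 = 553.54, limited to 2 d.p. → 5 s.f.; 9.569 − 4.89 = 4.679, limited to 2 d.p. → 3 s.f.
Carrying full precision, 553.54 ÷ 4.679 = 118.303056209…; keep min(5, 3) = 3 s.f.
Rounded to 3 significant figures: 118.

118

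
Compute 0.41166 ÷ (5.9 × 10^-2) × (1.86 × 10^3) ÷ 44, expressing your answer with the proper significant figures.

0.41166 ÷ (5.9 × 10^-2) × (1.86 × 10^3) ÷ 44 = 294.948998459…
Multiplication/division keeps the fewest significant figures: 0.41166 → 5 s.f., 5.9 × 10^-2 → 2 s.f., 1.86 × 10^3 → 3 s.f., 44 → 2 s.f.; limit is 2.
Rounded to 2 significant figures: 2.9 × 10^2.

2.9 × 10^2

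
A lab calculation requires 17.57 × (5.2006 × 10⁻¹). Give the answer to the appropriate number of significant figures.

17.57 × (5.2006 × 10⁻¹) = 9.1374542
Multiplication/division keeps the fewest significant figures: 17.57 → 4 s.f., 5.2006 × 10⁻¹ → 5 s.f.; limit is 4.
Rounded to 4 significant figures: 9.137.

9.137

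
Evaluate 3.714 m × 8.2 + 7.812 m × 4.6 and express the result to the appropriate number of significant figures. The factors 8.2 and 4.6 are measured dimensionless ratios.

66 m

3.714 × 8.2 = 30.4548 → 30. m (2 s.f., last digit at the 10^0 place).
7.812 × 4.6 = 35.9352 → 36 m (2 s.f., last digit at the 10^0 place).
Sum: 66.39 m; keep the coarser place, 10^0.
Result: 66 m.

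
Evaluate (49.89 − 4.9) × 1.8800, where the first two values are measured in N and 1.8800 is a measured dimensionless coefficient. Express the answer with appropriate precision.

49.89 N − 4.9 N = 44.99 N; the difference is limited to 1 decimal place (3 s.f.).
Carrying full precision, 44.99 × 1.8800 = 84.5812 N; 1.8800 has 5 s.f., so the result keeps min(3, 5) = 3 s.f.
Rounded to 3 significant figures: 84.6 N.

84.6 N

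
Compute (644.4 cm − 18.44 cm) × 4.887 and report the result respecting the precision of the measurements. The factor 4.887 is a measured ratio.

644.4 cm − 18.44 cm = 625.96 cm; the difference is limited to 1 decimal place (4 s.f.).
Carrying full precision, 625.96 × 4.887 = 3059.06652 cm; 4.887 has 4 s.f., so the result keeps min(4, 4) = 4 s.f.
Rounded to 4 significant figures: 3059 cm.

3059 cm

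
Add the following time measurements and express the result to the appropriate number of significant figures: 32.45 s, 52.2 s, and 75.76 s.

160.4 s

32.45 s + 52.2 s + 75.76 s = 160.41 s.
Addition/subtraction keeps the fewest decimal places: 32.45 → 2 decimal places, 52.2 → 1 decimal place, 75.76 → 2 decimal places; limit is 1.
Rounded to 1 decimal place: 160.4 s.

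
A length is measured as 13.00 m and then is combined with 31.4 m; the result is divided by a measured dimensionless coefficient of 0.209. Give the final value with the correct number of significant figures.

212 m

13.00 m + 31.4 m = 44.40 m; the sum is limited to 1 decimal place (3 s.f.).
Carrying full precision, 44.40 ÷ 0.209 = 212.440191388… m; 0.209 has 3 s.f., so the result keeps min(3, 3) = 3 s.f.
Rounded to 3 significant figures: 212 m.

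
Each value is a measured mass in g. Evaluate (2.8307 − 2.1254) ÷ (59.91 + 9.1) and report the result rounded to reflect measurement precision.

0.0102

2.8307 − 2.1254 = 0.7053, limited to 4 d.p. → 4 s.f.; 59.91 + 9.1 = 69.01, limited to 1 d.p. → 3 s.f.
Carrying full precision, 0.7053 ÷ 69.01 = 0.0102202579336…; keep min(4, 3) = 3 s.f.
Rounded to 3 significant figures: 0.0102.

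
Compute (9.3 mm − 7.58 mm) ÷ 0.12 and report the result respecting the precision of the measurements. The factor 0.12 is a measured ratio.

14 mm

9.3 mm − 7.58 mm = 1.72 mm; the difference is limited to 1 decimal place (2 s.f.).
Carrying full precision, 1.72 ÷ 0.12 = 14.3333333333… mm; 0.12 has 2 s.f., so the result keeps min(2, 2) = 2 s.f.
Rounded to 2 significant figures: 14 mm.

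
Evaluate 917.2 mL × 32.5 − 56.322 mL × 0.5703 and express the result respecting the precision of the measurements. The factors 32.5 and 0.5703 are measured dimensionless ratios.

917.2 × 32.5 = 29809 → 2.98 × 10^4 mL (3 s.f., last digit at the 10^2 place).
56.322 × 0.5703 = 32.1204366 → 32.12 mL (4 s.f., last digit at the 10^-2 place).
Difference: 29776.8795634 mL; keep the coarser place, 10^2.
Result: 2.98 × 10^4 mL.

2.98 × 10^4 mL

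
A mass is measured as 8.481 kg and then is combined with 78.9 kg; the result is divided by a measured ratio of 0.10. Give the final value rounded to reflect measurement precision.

8.481 kg + 78.9 kg = 87.381 kg; the sum is limited to 1 decimal place (3 s.f.).
Carrying full precision, 87.381 ÷ 0.10 = 873.81 kg; 0.10 has 2 s.f., so the result keeps min(3, 2) = 2 s.f.
Rounded to 2 significant figures: 8.7 × 10² kg.

8.7 × 10² kg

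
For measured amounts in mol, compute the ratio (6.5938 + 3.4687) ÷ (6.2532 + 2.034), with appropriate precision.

1.214

6.5938 + 3.4687 = 10.0625, limited to 4 d.p. → 6 s.f.; 6.2532 + 2.034 = 8.2872, limited to 3 d.p. → 4 s.f.
Carrying full precision, 10.0625 ÷ 8.2872 = 1.21422193262…; keep min(6, 4) = 4 s.f.
Rounded to 4 significant figures: 1.214.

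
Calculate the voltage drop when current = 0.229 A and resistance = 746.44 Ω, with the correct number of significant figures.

voltage drop = 0.229 A × 746.44 Ω = 170.93476 V.
0.229 has 3 significant figures; 746.44 has 5.
Division/multiplication keeps the fewest: 3 significant figures.
Rounded: 1.71 × 10^2 V.

1.71 × 10^2 V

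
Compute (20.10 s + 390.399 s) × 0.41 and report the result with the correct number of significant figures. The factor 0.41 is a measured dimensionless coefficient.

20.10 s + 390.399 s = 410.499 s; the sum is limited to 2 decimal places (5 s.f.).
Carrying full precision, 410.499 × 0.41 = 168.30459 s; 0.41 has 2 s.f., so the result keeps min(5, 2) = 2 s.f.
Rounded to 2 significant figures: 1.7 × 10^2 s.

1.7 × 10^2 s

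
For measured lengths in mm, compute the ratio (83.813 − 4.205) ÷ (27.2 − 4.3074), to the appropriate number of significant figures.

3.48

83.813 − 4.205 = 79.608, limited to 3 d.p. → 5 s.f.; 27.2 − 4.3074 = 22.8926, limited to 1 d.p. → 3 s.f.
Carrying full precision, 79.608 ÷ 22.8926 = 3.47745559701…; keep min(5, 3) = 3 s.f.
Rounded to 3 significant figures: 3.48.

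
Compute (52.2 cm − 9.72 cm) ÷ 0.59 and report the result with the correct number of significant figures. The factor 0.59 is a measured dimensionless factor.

72 cm

52.2 cm − 9.72 cm = 42.48 cm; the difference is limited to 1 decimal place (3 s.f.).
Carrying full precision, 42.48 ÷ 0.59 = 72 cm; 0.59 has 2 s.f., so the result keeps min(3, 2) = 2 s.f.
Rounded to 2 significant figures: 72 cm.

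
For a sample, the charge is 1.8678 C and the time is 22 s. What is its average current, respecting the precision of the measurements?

0.085 A

average current = 1.8678 C ÷ 22 s = 0.0849 A.
1.8678 has 5 significant figures; 22 has 2.
Division/multiplication keeps the fewest: 2 significant figures.
Rounded: 0.085 A.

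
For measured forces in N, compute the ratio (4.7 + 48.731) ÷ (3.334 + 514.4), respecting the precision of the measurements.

0.103

4.7 + 48.731 = 53.431, limited to 1 d.p. → 3 s.f.; 3.334 + 514.4 = 517.734, limited to 1 d.p. → 4 s.f.
Carrying full precision, 53.431 ÷ 517.734 = 0.103201644088…; keep min(3, 4) = 3 s.f.
Rounded to 3 significant figures: 0.103.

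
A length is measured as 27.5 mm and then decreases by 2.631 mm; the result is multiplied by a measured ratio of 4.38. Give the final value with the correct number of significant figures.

109 mm

27.5 mm − 2.631 mm = 24.869 mm; the difference is limited to 1 decimal place (3 s.f.).
Carrying full precision, 24.869 × 4.38 = 108.92622 mm; 4.38 has 3 s.f., so the result keeps min(3, 3) = 3 s.f.
Rounded to 3 significant figures: 109 mm.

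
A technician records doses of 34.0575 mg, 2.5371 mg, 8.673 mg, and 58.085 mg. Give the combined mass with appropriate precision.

103.353 mg

34.0575 mg + 2.5371 mg + 8.673 mg + 58.085 mg = 103.3526 mg.
Addition/subtraction keeps the fewest decimal places: 34.0575 → 4 decimal places, 2.5371 → 4 decimal places, 8.673 → 3 decimal places, 58.085 → 3 decimal places; limit is 3.
Rounded to 3 decimal places: 103.353 mg.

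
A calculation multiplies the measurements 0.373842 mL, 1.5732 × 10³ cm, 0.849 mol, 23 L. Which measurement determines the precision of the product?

23 L

0.373842 mL → 6 s.f.; 1.5732 × 10³ cm → 5 s.f.; 0.849 mol → 3 s.f.; 23 L → 2 s.f.
The fewest is 2 significant figures, from 23 L.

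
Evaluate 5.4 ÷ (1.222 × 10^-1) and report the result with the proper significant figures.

44

5.4 ÷ (1.222 × 10^-1) = 44.1898527005…
Multiplication/division keeps the fewest significant figures: 5.4 → 2 s.f., 1.222 × 10^-1 → 4 s.f.; limit is 2.
Rounded to 2 significant figures: 44.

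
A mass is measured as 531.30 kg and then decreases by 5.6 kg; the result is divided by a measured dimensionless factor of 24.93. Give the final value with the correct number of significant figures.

21.09 kg

531.30 kg − 5.6 kg = 525.70 kg; the difference is limited to 1 decimal place (4 s.f.).
Carrying full precision, 525.70 ÷ 24.93 = 21.0870437224… kg; 24.93 has 4 s.f., so the result keeps min(4, 4) = 4 s.f.
Rounded to 4 significant figures: 21.09 kg.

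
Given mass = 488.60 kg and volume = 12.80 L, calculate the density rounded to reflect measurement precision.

38.17 kg/L

density = 488.60 kg ÷ 12.80 L = 38.171875 kg/L.
488.60 has 5 significant figures; 12.80 has 4.
Division/multiplication keeps the fewest: 4 significant figures.
Rounded: 38.17 kg/L.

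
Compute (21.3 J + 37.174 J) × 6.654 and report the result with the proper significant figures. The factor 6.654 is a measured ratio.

21.3 J + 37.174 J = 58.474 J; the sum is limited to 1 decimal place (3 s.f.).
Carrying full precision, 58.474 × 6.654 = 389.085996 J; 6.654 has 4 s.f., so the result keeps min(3, 4) = 3 s.f.
Rounded to 3 significant figures: 389 J.

389 J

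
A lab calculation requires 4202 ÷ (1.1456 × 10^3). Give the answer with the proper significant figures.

3.668

4202 ÷ (1.1456 × 10^3) = 3.66794692737…
Multiplication/division keeps the fewest significant figures: 4202 → 4 s.f., 1.1456 × 10^3 → 5 s.f.; limit is 4.
Rounded to 4 significant figures: 3.668.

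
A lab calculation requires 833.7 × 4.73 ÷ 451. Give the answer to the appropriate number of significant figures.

8.74

833.7 × 4.73 ÷ 451 = 8.74368292683…
Multiplication/division keeps the fewest significant figures: 833.7 → 4 s.f., 4.73 → 3 s.f., 451 → 3 s.f.; limit is 3.
Rounded to 3 significant figures: 8.74.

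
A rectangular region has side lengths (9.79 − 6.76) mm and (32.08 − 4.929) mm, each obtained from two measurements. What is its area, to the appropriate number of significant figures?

9.79 − 6.76 = 3.03, limited to 2 d.p. → 3 s.f.; 32.08 − 4.929 = 27.151, limited to 2 d.p. → 4 s.f.
Carrying full precision, 3.03 × 27.151 = 82.26753; keep min(3, 4) = 3 s.f.
Rounded to 3 significant figures: 82.3 mm².

82.3 mm²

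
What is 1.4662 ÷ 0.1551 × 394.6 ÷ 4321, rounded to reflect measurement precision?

0.8633

1.4662 ÷ 0.1551 × 394.6 ÷ 4321 = 0.863285073676…
Multiplication/division keeps the fewest significant figures: 1.4662 → 5 s.f., 0.1551 → 4 s.f., 394.6 → 4 s.f., 4321 → 4 s.f.; limit is 4.
Rounded to 4 significant figures: 0.8633.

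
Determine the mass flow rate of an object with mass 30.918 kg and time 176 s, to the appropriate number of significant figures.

0.176 kg/s

mass flow rate = 30.918 kg ÷ 176 s = 0.175670454545… kg/s.
30.918 has 5 significant figures; 176 has 3.
Division/multiplication keeps the fewest: 3 significant figures.
Rounded: 0.176 kg/s.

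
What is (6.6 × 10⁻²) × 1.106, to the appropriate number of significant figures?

(6.6 × 10⁻²) × 1.106 = 0.072996
Multiplication/division keeps the fewest significant figures: 6.6 × 10⁻² → 2 s.f., 1.106 → 4 s.f.; limit is 2.
Rounded to 2 significant figures: 0.073.

0.073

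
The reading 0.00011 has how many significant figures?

0.00011: leading zeros are not significant.

2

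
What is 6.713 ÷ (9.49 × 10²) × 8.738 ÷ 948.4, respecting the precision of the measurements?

6.713 ÷ (9.49 × 10²) × 8.738 ÷ 948.4 = 0.0000651734827977…
Multiplication/division keeps the fewest significant figures: 6.713 → 4 s.f., 9.49 × 10² → 3 s.f., 8.738 → 4 s.f., 948.4 → 4 s.f.; limit is 3.
Rounded to 3 significant figures: 6.52 × 10⁻⁵.

6.52 × 10⁻⁵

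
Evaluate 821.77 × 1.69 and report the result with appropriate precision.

821.77 × 1.69 = 1388.7913
Multiplication/division keeps the fewest significant figures: 821.77 → 5 s.f., 1.69 → 3 s.f.; limit is 3.
Rounded to 3 significant figures: 1.39 × 10³.

1.39 × 10³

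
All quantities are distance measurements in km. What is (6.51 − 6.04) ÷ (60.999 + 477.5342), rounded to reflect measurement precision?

8.7 × 10^-4

6.51 − 6.04 = 0.47, limited to 2 d.p. → 2 s.f.; 60.999 + 477.5342 = 538.5332, limited to 3 d.p. → 6 s.f.
Carrying full precision, 0.47 ÷ 538.5332 = 0.000872740993499…; keep min(2, 6) = 2 s.f.
Rounded to 2 significant figures: 8.7 × 10^-4.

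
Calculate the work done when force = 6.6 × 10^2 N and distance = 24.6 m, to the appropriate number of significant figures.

work done = 6.6 × 10^2 N × 24.6 m = 16236 J.
6.6 × 10^2 has 2 significant figures; 24.6 has 3.
Division/multiplication keeps the fewest: 2 significant figures.
Rounded: 1.6 × 10^4 J.

1.6 × 10^4 J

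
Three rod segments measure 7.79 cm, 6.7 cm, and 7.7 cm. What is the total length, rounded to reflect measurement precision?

22.2 cm

7.79 cm + 6.7 cm + 7.7 cm = 22.19 cm.
Addition/subtraction keeps the fewest decimal places: 7.79 → 2 decimal places, 6.7 → 1 decimal place, 7.7 → 1 decimal place; limit is 1.
Rounded to 1 decimal place: 22.2 cm.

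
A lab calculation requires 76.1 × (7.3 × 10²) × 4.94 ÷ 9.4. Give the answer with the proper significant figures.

2.9 × 10⁴

76.1 × (7.3 × 10²) × 4.94 ÷ 9.4 = 29194.8744681…
Multiplication/division keeps the fewest significant figures: 76.1 → 3 s.f., 7.3 × 10² → 2 s.f., 4.94 → 3 s.f., 9.4 → 2 s.f.; limit is 2.
Rounded to 2 significant figures: 2.9 × 10⁴.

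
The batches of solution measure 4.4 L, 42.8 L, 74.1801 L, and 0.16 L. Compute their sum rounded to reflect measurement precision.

4.4 L + 42.8 L + 74.1801 L + 0.16 L = 121.5401 L.
Addition/subtraction keeps the fewest decimal places: 4.4 → 1 decimal place, 42.8 → 1 decimal place, 74.1801 → 4 decimal places, 0.16 → 2 decimal places; limit is 1.
Rounded to 1 decimal place: 121.5 L.

121.5 L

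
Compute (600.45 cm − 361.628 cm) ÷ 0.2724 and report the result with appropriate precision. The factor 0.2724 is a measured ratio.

600.45 cm − 361.628 cm = 238.822 cm; the difference is limited to 2 decimal places (5 s.f.).
Carrying full precision, 238.822 ÷ 0.2724 = 876.732745962… cm; 0.2724 has 4 s.f., so the result keeps min(5, 4) = 4 s.f.
Rounded to 4 significant figures: 876.7 cm.

876.7 cm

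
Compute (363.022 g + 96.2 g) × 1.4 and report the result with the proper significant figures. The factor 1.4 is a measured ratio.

363.022 g + 96.2 g = 459.222 g; the sum is limited to 1 decimal place (4 s.f.).
Carrying full precision, 459.222 × 1.4 = 642.9108 g; 1.4 has 2 s.f., so the result keeps min(4, 2) = 2 s.f.
Rounded to 2 significant figures: 6.4 × 10² g.

6.4 × 10² g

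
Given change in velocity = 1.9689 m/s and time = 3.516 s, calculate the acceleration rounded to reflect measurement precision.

acceleration = 1.9689 m/s ÷ 3.516 s = 0.559982935154… m/s².
1.9689 has 5 significant figures; 3.516 has 4.
Division/multiplication keeps the fewest: 4 significant figures.
Rounded: 0.5600 m/s².

0.5600 m/s²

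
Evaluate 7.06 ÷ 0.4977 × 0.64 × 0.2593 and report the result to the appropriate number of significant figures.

2.4

7.06 ÷ 0.4977 × 0.64 × 0.2593 = 2.35407096645…
Multiplication/division keeps the fewest significant figures: 7.06 → 3 s.f., 0.4977 → 4 s.f., 0.64 → 2 s.f., 0.2593 → 4 s.f.; limit is 2.
Rounded to 2 significant figures: 2.4.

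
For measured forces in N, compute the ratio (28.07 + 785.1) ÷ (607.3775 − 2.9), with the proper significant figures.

1.345

28.07 + 785.1 = 813.17, limited to 1 d.p. → 4 s.f.; 607.3775 − 2.9 = 604.4775, limited to 1 d.p. → 4 s.f.
Carrying full precision, 813.17 ÷ 604.4775 = 1.34524444665…; keep min(4, 4) = 4 s.f.
Rounded to 4 significant figures: 1.345.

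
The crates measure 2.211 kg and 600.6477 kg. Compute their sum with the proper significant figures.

602.859 kg

2.211 kg + 600.6477 kg = 602.8587 kg.
Addition/subtraction keeps the fewest decimal places: 2.211 → 3 decimal places, 600.6477 → 4 decimal places; limit is 3.
Rounded to 3 decimal places: 602.859 kg.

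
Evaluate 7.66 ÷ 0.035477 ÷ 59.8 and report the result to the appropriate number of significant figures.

3.61

7.66 ÷ 0.035477 ÷ 59.8 = 3.61061097288…
Multiplication/division keeps the fewest significant figures: 7.66 → 3 s.f., 0.035477 → 5 s.f., 59.8 → 3 s.f.; limit is 3.
Rounded to 3 significant figures: 3.61.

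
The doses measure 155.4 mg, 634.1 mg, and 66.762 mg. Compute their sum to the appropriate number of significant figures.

856.3 mg

155.4 mg + 634.1 mg + 66.762 mg = 856.262 mg.
Addition/subtraction keeps the fewest decimal places: 155.4 → 1 decimal place, 634.1 → 1 decimal place, 66.762 → 3 decimal places; limit is 1.
Rounded to 1 decimal place: 856.3 mg.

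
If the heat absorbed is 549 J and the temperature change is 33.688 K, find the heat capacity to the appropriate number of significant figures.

16.3 J/K

heat capacity = 549 J ÷ 33.688 K = 16.296604132… J/K.
549 has 3 significant figures; 33.688 has 5.
Division/multiplication keeps the fewest: 3 significant figures.
Rounded: 16.3 J/K.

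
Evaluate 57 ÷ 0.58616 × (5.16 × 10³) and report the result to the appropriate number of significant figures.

5.0 × 10⁵

57 ÷ 0.58616 × (5.16 × 10³) = 501774.259588…
Multiplication/division keeps the fewest significant figures: 57 → 2 s.f., 0.58616 → 5 s.f., 5.16 × 10³ → 3 s.f.; limit is 2.
Rounded to 2 significant figures: 5.0 × 10⁵.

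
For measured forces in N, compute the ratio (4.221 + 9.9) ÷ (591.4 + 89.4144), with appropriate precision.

4.221 + 9.9 = 14.121, limited to 1 d.p. → 3 s.f.; 591.4 + 89.4144 = 680.8144, limited to 1 d.p. → 4 s.f.
Carrying full precision, 14.121 ÷ 680.8144 = 0.0207413356709…; keep min(3, 4) = 3 s.f.
Rounded to 3 significant figures: 0.0207.

0.0207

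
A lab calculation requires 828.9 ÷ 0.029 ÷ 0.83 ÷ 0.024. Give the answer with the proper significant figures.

1.4 × 10⁶

828.9 ÷ 0.029 ÷ 0.83 ÷ 0.024 = 1434877.4408…
Multiplication/division keeps the fewest significant figures: 828.9 → 4 s.f., 0.029 → 2 s.f., 0.83 → 2 s.f., 0.024 → 2 s.f.; limit is 2.
Rounded to 2 significant figures: 1.4 × 10⁶.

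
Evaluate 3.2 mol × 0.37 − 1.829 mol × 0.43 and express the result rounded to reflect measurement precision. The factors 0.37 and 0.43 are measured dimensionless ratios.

3.2 × 0.37 = 1.184 → 1.2 mol (2 s.f., last digit at the 10^-1 place).
1.829 × 0.43 = 0.78647 → 0.79 mol (2 s.f., last digit at the 10^-2 place).
Difference: 0.39753 mol; keep the coarser place, 10^-1.
Result: 0.4 mol.

0.4 mol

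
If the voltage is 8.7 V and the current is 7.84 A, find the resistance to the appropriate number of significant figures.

1.1 Ω

resistance = 8.7 V ÷ 7.84 A = 1.10969387755… Ω.
8.7 has 2 significant figures; 7.84 has 3.
Division/multiplication keeps the fewest: 2 significant figures.
Rounded: 1.1 Ω.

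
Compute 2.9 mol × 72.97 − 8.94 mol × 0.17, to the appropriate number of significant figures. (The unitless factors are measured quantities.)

2.9 × 72.97 = 211.613 → 2.1 × 10^2 mol (2 s.f., last digit at the 10^1 place).
8.94 × 0.17 = 1.5198 → 1.5 mol (2 s.f., last digit at the 10^-1 place).
Difference: 210.0932 mol; keep the coarser place, 10^1.
Result: 2.1 × 10^2 mol.

2.1 × 10^2 mol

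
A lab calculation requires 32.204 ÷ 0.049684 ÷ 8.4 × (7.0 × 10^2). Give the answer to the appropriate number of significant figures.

5.4 × 10^4

32.204 ÷ 0.049684 ÷ 8.4 × (7.0 × 10^2) = 54014.706277…
Multiplication/division keeps the fewest significant figures: 32.204 → 5 s.f., 0.049684 → 5 s.f., 8.4 → 2 s.f., 7.0 × 10^2 → 2 s.f.; limit is 2.
Rounded to 2 significant figures: 5.4 × 10^4.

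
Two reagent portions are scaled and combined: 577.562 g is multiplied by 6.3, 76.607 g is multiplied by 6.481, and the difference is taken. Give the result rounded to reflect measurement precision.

577.562 × 6.3 = 3638.6406 → 3.6 × 10^3 g (2 s.f., last digit at the 10^2 place).
76.607 × 6.481 = 496.489967 → 496.5 g (4 s.f., last digit at the 10^-1 place).
Difference: 3142.150633 g; keep the coarser place, 10^2.
Result: 3.1 × 10^3 g.

3.1 × 10^3 g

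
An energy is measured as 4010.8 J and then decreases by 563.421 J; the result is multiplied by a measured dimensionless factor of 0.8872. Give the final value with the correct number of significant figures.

3059 J

4010.8 J − 563.421 J = 3447.379 J; the difference is limited to 1 decimal place (5 s.f.).
Carrying full precision, 3447.379 × 0.8872 = 3058.5146488 J; 0.8872 has 4 s.f., so the result keeps min(5, 4) = 4 s.f.
Rounded to 4 significant figures: 3059 J.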